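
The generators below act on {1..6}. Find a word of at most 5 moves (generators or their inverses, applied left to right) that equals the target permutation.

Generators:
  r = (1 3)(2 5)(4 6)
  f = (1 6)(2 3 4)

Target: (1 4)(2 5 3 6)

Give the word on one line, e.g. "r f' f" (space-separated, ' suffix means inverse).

  after r': (1 3)(2 5)(4 6)
  after f: (1 4)(2 5 3 6)
  after r': (1 6 5)(3 4)
  after r': (1 4)(2 5 3 6)

r' f r' r'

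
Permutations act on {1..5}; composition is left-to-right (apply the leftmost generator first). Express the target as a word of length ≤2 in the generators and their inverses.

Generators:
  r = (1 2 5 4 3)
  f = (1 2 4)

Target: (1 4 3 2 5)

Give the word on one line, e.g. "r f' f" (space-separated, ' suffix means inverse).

r f

  after r: (1 2 5 4 3)
  after f: (1 4 3 2 5)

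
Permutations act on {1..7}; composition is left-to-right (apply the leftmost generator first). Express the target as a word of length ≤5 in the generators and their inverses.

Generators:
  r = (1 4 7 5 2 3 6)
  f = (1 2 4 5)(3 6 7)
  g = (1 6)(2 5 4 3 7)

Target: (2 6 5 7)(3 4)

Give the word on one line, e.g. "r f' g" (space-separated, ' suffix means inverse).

  after r': (1 6 3 2 5 7 4)
  after r': (1 3 5 4 6 2 7)
  after r': (1 2 4 3 7 6 5)
  after g: (1 5 6 4 7)(2 3)
  after f: (2 6 5 7)(3 4)

r' r' r' g f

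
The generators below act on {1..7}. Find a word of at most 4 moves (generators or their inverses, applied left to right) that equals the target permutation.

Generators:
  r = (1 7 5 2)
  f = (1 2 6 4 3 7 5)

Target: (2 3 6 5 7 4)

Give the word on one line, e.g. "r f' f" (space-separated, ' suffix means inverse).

  after f': (1 5 7 3 4 6 2)
  after r: (1 2 7 3 4 6)
  after f': (2 3 6 5 7 4)

f' r f'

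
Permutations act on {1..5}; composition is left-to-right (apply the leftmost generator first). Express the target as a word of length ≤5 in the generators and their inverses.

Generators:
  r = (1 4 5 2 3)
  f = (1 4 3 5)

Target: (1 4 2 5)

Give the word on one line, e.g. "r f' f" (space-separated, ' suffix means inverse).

f' f' r f

  after f': (1 5 3 4)
  after f': (1 3)(4 5)
  after r: (2 3 4)
  after f: (1 4 2 5)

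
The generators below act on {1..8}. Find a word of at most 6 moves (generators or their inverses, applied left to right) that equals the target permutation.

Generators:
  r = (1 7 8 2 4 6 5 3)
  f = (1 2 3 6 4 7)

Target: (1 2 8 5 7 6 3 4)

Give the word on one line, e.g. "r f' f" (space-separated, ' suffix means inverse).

  after f: (1 2 3 6 4 7)
  after r: (1 4 8 2)(3 5)
  after f: (1 7)(3 5 6 4 8)
  after r': (2 8 5 4 7 3 6)
  after f: (1 2 8 5 7 6 3 4)

f r f r' f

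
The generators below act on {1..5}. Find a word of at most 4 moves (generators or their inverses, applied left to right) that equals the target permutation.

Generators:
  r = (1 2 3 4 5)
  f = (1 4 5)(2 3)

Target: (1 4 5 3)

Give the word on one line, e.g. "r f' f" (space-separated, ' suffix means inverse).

f' r'

  after f': (1 5 4)(2 3)
  after r': (1 4 5 3)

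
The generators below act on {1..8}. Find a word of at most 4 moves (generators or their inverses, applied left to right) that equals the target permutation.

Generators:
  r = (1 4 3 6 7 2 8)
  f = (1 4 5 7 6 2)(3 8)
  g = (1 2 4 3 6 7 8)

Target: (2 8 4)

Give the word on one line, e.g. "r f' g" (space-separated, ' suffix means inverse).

  after r': (1 8 2 7 6 3 4)
  after g: (2 8 4)

r' g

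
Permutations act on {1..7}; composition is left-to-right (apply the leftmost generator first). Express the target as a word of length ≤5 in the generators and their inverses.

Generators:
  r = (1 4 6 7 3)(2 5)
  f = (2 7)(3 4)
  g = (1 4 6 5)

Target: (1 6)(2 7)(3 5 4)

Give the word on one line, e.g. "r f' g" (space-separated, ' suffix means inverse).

  after f': (2 7)(3 4)
  after g: (1 4 3 6 5)(2 7)
  after g: (1 6)(2 7)(3 5 4)

f' g g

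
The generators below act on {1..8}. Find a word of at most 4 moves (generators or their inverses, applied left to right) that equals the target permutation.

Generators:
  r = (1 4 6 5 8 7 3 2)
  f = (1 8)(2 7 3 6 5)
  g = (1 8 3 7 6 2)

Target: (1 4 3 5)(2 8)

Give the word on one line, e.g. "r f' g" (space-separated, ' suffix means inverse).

  after r: (1 4 6 5 8 7 3 2)
  after f': (1 4 3 5)(2 8)

r f'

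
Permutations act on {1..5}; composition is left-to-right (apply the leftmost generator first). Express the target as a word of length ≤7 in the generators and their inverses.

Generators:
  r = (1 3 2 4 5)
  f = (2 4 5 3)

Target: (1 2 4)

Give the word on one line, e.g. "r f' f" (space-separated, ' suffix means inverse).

r' f r r f'

  after r': (1 5 4 2 3)
  after f: (1 3)
  after r: (1 2 4 5)
  after r: (1 4)(2 5 3)
  after f': (1 2 4)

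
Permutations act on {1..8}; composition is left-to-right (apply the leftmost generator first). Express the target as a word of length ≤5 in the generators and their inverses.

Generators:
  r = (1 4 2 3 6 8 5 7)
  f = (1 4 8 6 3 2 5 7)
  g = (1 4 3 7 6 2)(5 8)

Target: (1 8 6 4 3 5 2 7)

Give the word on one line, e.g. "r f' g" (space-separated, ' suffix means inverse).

  after g': (1 2 6 7 3 4)(5 8)
  after f: (1 5 6)(2 3 8 7)
  after g: (1 8 6 4 3 5 2 7)

g' f g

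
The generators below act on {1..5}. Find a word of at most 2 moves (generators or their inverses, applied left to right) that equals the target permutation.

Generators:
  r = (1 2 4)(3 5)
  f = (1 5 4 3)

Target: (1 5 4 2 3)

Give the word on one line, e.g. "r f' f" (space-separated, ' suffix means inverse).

  after r': (1 4 2)(3 5)
  after f': (1 5 4 2 3)

r' f'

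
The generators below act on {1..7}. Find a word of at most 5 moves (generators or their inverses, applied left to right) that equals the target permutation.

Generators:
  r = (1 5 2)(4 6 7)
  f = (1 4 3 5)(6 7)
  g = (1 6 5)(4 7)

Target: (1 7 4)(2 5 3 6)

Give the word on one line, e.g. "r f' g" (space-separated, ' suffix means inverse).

  after f': (1 5 3 4)(6 7)
  after r': (2 5 3 7 4)
  after g: (1 6 5 3 4 2)
  after r: (1 7 4)(2 5 3 6)

f' r' g r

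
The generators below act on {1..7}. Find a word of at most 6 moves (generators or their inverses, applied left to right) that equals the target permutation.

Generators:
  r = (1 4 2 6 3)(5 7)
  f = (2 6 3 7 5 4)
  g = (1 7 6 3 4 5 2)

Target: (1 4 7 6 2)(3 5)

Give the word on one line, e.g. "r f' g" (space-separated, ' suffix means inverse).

  after g: (1 7 6 3 4 5 2)
  after f: (1 5 6 7 3 2)
  after r: (1 7)(2 4)(3 6 5)
  after g': (2 3 7)(4 5 6)
  after r: (1 4 7 6 2)(3 5)

g f r g' r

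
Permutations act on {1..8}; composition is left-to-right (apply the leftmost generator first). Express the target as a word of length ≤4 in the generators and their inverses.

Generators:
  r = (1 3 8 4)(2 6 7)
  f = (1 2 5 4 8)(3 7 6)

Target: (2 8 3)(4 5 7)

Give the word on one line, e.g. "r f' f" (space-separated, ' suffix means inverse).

  after f': (1 8 4 5 2)(3 6 7)
  after r: (1 4 5 6 2 3 7 8)
  after r: (2 8 3)(4 5 7)

f' r r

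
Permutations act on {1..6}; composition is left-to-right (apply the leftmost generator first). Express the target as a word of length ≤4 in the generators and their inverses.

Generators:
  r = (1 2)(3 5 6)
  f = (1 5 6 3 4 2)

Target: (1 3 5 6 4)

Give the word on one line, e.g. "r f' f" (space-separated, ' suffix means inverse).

r' f' r f'

  after r': (1 2)(3 6 5)
  after f': (1 4 3 5 6)
  after r: (1 4 5 3 6 2)
  after f': (1 3 5 6 4)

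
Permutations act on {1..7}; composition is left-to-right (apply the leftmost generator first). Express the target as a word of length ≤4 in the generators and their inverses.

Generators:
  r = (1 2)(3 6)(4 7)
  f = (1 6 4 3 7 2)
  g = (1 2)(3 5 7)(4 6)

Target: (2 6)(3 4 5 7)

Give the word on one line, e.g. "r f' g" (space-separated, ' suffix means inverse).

  after r': (1 2)(3 6)(4 7)
  after g: (3 4)(5 7 6)
  after g: (1 2)(3 6 7 4 5)
  after f: (2 6)(3 4 5 7)

r' g g f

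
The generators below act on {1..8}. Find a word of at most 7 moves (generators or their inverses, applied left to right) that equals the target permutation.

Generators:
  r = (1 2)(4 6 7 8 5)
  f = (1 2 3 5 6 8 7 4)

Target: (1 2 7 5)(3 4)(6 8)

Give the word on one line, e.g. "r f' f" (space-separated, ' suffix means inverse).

  after f: (1 2 3 5 6 8 7 4)
  after r': (2 3 8 6 7 5 4)
  after f: (1 2 5)(3 7 6 4)
  after r': (2 8 7 4 3 6 5)
  after r': (1 2 7 5)(3 4)(6 8)

f r' f r' r'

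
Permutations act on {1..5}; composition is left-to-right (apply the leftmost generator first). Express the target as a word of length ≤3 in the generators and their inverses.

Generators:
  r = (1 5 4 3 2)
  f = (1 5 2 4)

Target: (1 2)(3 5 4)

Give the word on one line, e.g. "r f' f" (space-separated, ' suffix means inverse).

  after f: (1 5 2 4)
  after r': (2 5 3 4)
  after r': (1 2)(3 5 4)

f r' r'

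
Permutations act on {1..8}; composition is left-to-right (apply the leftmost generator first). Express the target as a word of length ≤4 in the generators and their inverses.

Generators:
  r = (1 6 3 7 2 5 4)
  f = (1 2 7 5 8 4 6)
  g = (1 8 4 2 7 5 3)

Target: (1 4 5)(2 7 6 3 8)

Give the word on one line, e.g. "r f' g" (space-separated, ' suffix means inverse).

g r' f' r

  after g: (1 8 4 2 7 5 3)
  after r': (1 8 5 6)(2 3 4 7)
  after f': (1 5 4 2 3 8 7)
  after r: (1 4 5)(2 7 6 3 8)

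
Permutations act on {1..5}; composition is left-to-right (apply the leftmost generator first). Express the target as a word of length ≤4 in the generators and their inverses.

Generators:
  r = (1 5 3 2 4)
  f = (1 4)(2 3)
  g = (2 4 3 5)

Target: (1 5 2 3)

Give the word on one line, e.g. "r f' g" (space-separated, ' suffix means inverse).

g' f' f' r

  after g': (2 5 3 4)
  after f': (1 4 3)(2 5)
  after f': (2 5 3 4)
  after r: (1 5 2 3)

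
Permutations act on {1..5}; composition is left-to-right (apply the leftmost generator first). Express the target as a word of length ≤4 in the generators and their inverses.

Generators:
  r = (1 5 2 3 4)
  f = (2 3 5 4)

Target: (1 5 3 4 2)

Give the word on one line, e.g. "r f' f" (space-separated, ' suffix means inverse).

r f r' f

  after r: (1 5 2 3 4)
  after f: (1 4)(2 5 3)
  after r': (1 3 5 2)
  after f: (1 5 3 4 2)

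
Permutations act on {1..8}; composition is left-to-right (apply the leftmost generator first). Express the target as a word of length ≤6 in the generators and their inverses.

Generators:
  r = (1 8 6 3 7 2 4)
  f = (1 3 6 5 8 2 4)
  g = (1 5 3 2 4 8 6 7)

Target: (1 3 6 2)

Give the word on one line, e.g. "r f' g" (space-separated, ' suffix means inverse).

r' g r' f

  after r': (1 4 2 7 3 6 8)
  after g: (1 8 5 3 7 2)
  after r': (2 4)(5 6 8)
  after f: (1 3 6 2)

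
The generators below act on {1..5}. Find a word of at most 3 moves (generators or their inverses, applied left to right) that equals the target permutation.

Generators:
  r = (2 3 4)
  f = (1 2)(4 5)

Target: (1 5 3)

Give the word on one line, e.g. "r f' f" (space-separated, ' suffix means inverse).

  after f: (1 2)(4 5)
  after r': (1 4 5 3 2)
  after f: (1 5 3)

f r' f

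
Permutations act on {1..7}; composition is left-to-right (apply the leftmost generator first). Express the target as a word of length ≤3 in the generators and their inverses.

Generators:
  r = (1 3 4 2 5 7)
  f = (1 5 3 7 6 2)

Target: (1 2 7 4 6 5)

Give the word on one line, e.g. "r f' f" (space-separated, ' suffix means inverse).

r f' r'

  after r: (1 3 4 2 5 7)
  after f': (1 5 3 4 6 7 2)
  after r': (1 2 7 4 6 5)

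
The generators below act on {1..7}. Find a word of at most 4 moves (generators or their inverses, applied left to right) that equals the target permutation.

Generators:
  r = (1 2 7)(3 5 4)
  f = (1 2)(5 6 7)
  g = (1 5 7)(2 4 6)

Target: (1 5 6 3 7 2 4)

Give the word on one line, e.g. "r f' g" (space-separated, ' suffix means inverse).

g' f' r f'

  after g': (1 7 5)(2 6 4)
  after f': (1 6 4)(2 5)
  after r: (1 6 3 5 7)(2 4)
  after f': (1 5 6 3 7 2 4)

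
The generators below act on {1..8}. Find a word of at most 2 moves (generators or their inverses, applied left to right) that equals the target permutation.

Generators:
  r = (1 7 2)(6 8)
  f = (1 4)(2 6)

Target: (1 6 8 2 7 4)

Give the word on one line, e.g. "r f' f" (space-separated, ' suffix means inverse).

r' f

  after r': (1 2 7)(6 8)
  after f: (1 6 8 2 7 4)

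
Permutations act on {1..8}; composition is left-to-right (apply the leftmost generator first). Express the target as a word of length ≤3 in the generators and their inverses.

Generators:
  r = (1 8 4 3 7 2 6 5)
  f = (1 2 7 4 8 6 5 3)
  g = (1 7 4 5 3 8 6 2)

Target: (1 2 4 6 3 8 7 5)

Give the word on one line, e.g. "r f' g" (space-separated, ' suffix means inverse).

  after f': (1 3 5 6 8 4 7 2)
  after r: (1 7 6 4 2 8 3)
  after r: (1 2 4 6 3 8 7 5)

f' r r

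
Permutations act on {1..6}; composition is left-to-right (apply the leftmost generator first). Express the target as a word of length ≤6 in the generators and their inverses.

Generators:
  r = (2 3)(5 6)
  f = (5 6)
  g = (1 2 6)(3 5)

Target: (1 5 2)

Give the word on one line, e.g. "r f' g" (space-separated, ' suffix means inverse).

r' g r g

  after r': (2 3)(5 6)
  after g: (1 2 5)(3 6)
  after r: (1 3 5)(2 6)
  after g: (1 5 2)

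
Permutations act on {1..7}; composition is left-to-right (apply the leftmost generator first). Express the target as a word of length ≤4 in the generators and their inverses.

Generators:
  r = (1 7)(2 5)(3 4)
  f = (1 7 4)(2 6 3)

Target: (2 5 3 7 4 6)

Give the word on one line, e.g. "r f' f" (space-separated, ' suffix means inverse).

  after r: (1 7)(2 5)(3 4)
  after f': (2 5 3 7 4 6)

r f'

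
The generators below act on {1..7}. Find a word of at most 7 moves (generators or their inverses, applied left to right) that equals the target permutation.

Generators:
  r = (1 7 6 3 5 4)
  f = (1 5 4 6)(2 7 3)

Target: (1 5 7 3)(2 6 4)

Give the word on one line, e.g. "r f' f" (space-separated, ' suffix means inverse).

f' r r r f'

  after f': (1 6 4 5)(2 3 7)
  after r: (1 3 6)(2 5 7)
  after r: (1 5 6 7 2 4)
  after r: (1 4 7 2)(3 5)
  after f': (1 5 7 3)(2 6 4)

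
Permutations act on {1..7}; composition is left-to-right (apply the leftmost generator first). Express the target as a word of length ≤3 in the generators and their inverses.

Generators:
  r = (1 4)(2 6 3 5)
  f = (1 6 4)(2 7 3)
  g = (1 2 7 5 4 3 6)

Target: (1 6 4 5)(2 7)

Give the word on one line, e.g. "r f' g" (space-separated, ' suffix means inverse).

g r

  after g: (1 2 7 5 4 3 6)
  after r: (1 6 4 5)(2 7)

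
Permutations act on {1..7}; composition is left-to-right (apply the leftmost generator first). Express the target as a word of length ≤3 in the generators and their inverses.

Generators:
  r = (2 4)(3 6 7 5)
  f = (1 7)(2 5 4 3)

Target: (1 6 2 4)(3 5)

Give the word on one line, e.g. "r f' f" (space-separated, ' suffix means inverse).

  after f': (1 7)(2 3 4 5)
  after r': (1 6 3 2 5 4 7)
  after f: (1 6 2 4)(3 5)

f' r' f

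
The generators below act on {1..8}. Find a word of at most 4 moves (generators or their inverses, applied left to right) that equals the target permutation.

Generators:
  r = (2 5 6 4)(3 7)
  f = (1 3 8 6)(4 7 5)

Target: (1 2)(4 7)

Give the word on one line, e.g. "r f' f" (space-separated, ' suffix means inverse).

  after f': (1 6 8 3)(4 5 7)
  after r: (1 4 6 8 7 2 5 3)
  after r: (1 2 6 8 3)(5 7)
  after f: (1 2)(4 7)

f' r r f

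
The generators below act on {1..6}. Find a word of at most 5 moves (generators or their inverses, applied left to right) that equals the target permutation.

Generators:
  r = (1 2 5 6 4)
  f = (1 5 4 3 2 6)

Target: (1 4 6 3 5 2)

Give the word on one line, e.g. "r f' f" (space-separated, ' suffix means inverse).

  after r: (1 2 5 6 4)
  after f: (1 6 3 2 4 5)
  after r: (1 4 6 3 5 2)

r f r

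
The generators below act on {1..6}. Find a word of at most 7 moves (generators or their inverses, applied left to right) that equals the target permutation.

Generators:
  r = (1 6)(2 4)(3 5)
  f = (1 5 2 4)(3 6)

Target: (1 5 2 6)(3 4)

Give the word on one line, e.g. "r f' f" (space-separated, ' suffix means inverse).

r' f f r' f

  after r': (1 6)(2 4)(3 5)
  after f: (1 3 2)(5 6)
  after f: (1 6 2 5 3 4)
  after r': (2 3)(4 6)
  after f: (1 5 2 6)(3 4)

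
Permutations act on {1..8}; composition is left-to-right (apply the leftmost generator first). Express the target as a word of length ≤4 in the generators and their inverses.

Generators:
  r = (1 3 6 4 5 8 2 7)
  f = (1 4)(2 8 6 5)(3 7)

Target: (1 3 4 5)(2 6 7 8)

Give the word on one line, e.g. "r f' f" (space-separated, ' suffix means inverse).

r' f

  after r': (1 7 2 8 5 4 6 3)
  after f: (1 3 4 5)(2 6 7 8)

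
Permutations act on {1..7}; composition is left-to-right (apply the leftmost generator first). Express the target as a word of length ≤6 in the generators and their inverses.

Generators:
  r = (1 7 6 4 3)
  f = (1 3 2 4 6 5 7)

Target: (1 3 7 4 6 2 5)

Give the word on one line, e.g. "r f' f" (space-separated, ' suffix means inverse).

r' f r' f r

  after r': (1 3 4 6 7)
  after f: (1 2 4 5 7 3 6)
  after r': (1 2 6 3 7 4 5)
  after f: (1 4 7 6 2 5 3)
  after r: (1 3 7 4 6 2 5)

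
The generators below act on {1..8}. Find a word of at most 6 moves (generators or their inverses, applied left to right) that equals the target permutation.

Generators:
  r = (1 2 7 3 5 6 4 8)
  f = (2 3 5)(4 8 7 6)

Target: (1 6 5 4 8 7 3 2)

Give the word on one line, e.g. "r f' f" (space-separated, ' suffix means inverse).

f' f' r' r' r'

  after f': (2 5 3)(4 6 7 8)
  after f': (2 3 5)(4 7)(6 8)
  after r': (1 8 5)(2 7 6 4)
  after r': (1 4)(3 7 5 8)
  after r': (1 6 5 4 8 7 3 2)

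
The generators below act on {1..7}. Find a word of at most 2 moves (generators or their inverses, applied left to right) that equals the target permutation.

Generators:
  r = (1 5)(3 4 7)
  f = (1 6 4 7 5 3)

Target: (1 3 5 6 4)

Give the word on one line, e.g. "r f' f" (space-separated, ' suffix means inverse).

r' f

  after r': (1 5)(3 7 4)
  after f: (1 3 5 6 4)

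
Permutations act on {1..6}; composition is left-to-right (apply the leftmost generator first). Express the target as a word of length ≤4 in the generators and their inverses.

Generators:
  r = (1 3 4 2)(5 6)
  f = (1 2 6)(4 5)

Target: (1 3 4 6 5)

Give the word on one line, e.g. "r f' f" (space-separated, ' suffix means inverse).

r f' f'

  after r: (1 3 4 2)(5 6)
  after f': (1 3 5 2 6 4)
  after f': (1 3 4 6 5)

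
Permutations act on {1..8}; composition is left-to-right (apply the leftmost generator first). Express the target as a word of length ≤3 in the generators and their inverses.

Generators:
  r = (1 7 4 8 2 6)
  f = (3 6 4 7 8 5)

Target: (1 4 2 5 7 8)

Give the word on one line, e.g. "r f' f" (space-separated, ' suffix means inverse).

  after f': (3 5 8 7 4 6)
  after r': (1 6 3 5 4 2 8)
  after f: (1 4 2 5 7 8)

f' r' f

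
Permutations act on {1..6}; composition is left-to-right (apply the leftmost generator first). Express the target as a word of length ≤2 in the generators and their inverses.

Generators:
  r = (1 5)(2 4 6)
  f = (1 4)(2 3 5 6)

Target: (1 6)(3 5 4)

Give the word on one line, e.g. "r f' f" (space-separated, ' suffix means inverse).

r' f

  after r': (1 5)(2 6 4)
  after f: (1 6)(3 5 4)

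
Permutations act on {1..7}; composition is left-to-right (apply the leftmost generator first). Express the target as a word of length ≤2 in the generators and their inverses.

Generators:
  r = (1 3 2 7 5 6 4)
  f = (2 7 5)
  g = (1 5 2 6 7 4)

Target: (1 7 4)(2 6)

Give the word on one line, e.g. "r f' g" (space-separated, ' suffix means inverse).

g f'

  after g: (1 5 2 6 7 4)
  after f': (1 7 4)(2 6)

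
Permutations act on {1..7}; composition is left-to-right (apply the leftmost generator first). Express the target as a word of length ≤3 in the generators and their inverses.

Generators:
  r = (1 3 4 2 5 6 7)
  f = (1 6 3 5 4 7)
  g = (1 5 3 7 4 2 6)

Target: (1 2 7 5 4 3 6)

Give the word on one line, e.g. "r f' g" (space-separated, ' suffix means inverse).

  after r: (1 3 4 2 5 6 7)
  after g': (1 5 2)(3 7 6)
  after r': (1 2 7 5 4 3 6)

r g' r'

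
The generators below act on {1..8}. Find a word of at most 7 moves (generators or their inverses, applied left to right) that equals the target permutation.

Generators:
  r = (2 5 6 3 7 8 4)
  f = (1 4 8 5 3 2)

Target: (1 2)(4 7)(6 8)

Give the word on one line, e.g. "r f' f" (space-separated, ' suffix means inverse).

  after r: (2 5 6 3 7 8 4)
  after f': (1 2 8)(3 7 4)(5 6)
  after f': (1 3 7)(2 4 5 6 8)
  after f': (1 5 6 4 8 3 7 2)
  after r': (1 2)(4 7)(6 8)

r f' f' f' r'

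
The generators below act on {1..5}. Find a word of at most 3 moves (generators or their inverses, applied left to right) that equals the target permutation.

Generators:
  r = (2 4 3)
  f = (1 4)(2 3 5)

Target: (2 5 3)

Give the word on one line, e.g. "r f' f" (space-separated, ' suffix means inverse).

f f

  after f: (1 4)(2 3 5)
  after f: (2 5 3)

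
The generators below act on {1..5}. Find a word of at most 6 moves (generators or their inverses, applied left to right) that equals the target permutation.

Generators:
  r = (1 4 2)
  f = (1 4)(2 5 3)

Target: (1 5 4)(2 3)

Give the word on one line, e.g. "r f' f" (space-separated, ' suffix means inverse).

r' f' r' f f

  after r': (1 2 4)
  after f': (1 3 5 2)
  after r': (1 3 5 4)
  after f: (1 2 5)
  after f: (1 5 4)(2 3)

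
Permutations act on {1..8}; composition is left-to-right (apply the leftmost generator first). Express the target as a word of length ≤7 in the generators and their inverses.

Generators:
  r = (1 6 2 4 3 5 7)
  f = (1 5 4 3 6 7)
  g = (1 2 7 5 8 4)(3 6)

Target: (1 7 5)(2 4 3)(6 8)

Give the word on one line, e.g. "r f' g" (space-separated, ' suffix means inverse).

f' r g' r' g

  after f': (1 7 6 3 4 5)
  after r: (2 4 7)(5 6)
  after g': (1 4 2 8 5 3 6 7)
  after r': (1 2 8 3)(4 6 5)
  after g: (1 7 5)(2 4 3)(6 8)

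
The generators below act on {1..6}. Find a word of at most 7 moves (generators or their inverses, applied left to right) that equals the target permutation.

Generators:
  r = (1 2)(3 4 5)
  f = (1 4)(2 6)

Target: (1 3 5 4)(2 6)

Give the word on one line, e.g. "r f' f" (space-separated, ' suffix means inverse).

  after f: (1 4)(2 6)
  after r: (1 5 3 4 2 6)
  after r: (1 3 5 4)(2 6)
  after f: (1 3 5)
  after f: (1 3 5 4)(2 6)

f r r f f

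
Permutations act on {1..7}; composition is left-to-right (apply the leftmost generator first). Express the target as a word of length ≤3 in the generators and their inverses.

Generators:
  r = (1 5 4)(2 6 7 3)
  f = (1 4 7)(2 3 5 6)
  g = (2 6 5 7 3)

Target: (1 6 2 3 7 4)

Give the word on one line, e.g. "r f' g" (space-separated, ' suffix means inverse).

g' r g'

  after g': (2 3 7 5 6)
  after r: (1 5 7 4)
  after g': (1 6 2 3 7 4)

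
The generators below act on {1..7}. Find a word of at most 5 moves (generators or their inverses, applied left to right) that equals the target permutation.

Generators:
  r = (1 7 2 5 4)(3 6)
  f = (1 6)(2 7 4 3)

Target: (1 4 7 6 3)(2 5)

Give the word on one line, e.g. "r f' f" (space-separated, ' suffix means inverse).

f f r'

  after f: (1 6)(2 7 4 3)
  after f: (2 4)(3 7)
  after r': (1 4 7 6 3)(2 5)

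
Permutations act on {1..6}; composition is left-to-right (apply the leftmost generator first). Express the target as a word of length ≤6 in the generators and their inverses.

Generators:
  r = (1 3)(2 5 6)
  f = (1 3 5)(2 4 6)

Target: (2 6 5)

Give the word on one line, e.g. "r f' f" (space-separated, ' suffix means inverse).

  after r': (1 3)(2 6 5)
  after r': (2 5 6)
  after r': (1 3)
  after r': (2 6 5)

r' r' r' r'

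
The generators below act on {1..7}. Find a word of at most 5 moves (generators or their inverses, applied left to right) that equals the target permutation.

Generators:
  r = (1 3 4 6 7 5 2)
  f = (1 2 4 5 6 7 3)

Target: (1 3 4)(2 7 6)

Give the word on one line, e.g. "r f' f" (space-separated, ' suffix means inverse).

f r r

  after f: (1 2 4 5 6 7 3)
  after r: (2 6 5 7 4)
  after r: (1 3 4)(2 7 6)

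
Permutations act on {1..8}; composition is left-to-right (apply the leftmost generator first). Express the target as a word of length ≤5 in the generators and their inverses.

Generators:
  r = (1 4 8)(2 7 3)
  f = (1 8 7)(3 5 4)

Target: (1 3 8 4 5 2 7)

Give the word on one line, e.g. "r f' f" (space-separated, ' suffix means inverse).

  after f: (1 8 7)(3 5 4)
  after r': (1 4 7 8 2 3 5)
  after f': (1 5 7)(2 4 8)
  after r': (1 5 2)(3 7 8)
  after f': (1 3 8 4 5 2 7)

f r' f' r' f'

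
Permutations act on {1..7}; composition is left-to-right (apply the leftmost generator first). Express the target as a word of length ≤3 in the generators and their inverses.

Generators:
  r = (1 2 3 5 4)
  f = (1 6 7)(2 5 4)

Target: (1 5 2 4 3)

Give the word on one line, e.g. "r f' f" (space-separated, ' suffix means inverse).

r' r'

  after r': (1 4 5 3 2)
  after r': (1 5 2 4 3)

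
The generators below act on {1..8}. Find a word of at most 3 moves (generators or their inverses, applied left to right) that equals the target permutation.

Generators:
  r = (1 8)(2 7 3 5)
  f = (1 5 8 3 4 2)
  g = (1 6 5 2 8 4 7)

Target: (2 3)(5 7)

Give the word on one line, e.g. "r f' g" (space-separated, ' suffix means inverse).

  after r': (1 8)(2 5 3 7)
  after r': (2 3)(5 7)

r' r'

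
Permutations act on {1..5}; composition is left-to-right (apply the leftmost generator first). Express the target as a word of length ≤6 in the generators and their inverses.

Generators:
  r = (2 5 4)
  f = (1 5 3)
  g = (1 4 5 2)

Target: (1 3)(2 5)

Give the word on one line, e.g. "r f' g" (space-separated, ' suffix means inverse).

r' r' g' g' f

  after r': (2 4 5)
  after r': (2 5 4)
  after g': (1 2 4 5)
  after g': (1 5 2)
  after f: (1 3)(2 5)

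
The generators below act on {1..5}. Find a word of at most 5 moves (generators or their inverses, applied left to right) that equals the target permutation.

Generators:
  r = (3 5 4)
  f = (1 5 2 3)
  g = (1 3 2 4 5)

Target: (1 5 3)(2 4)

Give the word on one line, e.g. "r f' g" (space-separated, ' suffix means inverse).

  after r: (3 5 4)
  after f': (1 3)(2 5 4)
  after r: (1 5 3)(2 4)

r f' r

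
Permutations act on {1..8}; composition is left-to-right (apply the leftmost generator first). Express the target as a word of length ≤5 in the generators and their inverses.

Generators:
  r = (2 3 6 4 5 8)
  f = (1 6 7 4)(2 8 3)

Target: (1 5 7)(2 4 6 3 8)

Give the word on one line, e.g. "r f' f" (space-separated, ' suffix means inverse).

f r' f' r'

  after f: (1 6 7 4)(2 8 3)
  after r': (1 3 8 2 5 4)(6 7)
  after f': (1 8 3 2 5 7)
  after r': (1 5 7)(2 4 6 3 8)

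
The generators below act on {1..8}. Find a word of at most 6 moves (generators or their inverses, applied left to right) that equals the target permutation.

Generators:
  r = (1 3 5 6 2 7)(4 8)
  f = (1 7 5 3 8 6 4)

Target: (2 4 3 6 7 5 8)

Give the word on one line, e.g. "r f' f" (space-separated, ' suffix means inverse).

  after r': (1 7 2 6 5 3)(4 8)
  after f: (1 5 8)(2 4 6 3 7)
  after r': (1 3 2 8 7 6)(4 5)
  after r': (2 4 3 6 7 5 8)

r' f r' r'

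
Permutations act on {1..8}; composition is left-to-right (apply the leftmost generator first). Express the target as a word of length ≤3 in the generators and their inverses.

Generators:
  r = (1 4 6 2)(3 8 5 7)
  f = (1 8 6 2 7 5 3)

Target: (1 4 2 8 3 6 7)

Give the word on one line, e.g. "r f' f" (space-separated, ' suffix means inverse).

  after r: (1 4 6 2)(3 8 5 7)
  after f: (1 4 2 8 3 6 7)

r f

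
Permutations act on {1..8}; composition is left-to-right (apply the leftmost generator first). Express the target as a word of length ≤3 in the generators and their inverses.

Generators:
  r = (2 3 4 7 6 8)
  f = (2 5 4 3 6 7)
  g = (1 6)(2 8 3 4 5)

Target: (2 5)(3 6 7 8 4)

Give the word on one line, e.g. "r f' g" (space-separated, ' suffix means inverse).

r r f'

  after r: (2 3 4 7 6 8)
  after r: (2 4 6)(3 7 8)
  after f': (2 5)(3 6 7 8 4)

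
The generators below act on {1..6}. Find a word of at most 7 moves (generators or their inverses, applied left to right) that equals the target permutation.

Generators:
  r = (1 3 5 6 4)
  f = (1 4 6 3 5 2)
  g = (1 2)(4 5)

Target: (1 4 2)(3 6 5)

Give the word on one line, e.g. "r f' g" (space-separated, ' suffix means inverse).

  after r': (1 4 6 5 3)
  after f': (2 5 6 3)
  after r: (1 3 2 6 5 4)
  after f': (1 6 3 5)(2 4)
  after r: (1 4 2)(3 6 5)

r' f' r f' r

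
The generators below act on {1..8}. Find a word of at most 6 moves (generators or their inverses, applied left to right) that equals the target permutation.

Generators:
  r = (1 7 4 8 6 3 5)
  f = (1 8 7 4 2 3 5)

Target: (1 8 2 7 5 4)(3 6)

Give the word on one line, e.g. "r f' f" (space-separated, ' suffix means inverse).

f f f r

  after f: (1 8 7 4 2 3 5)
  after f: (1 7 2 5 8 4 3)
  after f: (1 4 5 7 3 8 2)
  after r: (1 8 2 7 5 4)(3 6)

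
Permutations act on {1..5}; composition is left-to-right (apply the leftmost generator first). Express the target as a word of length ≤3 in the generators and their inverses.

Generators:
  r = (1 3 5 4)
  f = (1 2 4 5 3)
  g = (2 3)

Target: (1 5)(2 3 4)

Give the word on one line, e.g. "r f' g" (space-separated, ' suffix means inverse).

r r g

  after r: (1 3 5 4)
  after r: (1 5)(3 4)
  after g: (1 5)(2 3 4)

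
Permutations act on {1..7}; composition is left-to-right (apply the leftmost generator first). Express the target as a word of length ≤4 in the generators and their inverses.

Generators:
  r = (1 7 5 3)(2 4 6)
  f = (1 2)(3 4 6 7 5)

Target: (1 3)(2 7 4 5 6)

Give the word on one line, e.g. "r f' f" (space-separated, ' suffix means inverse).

r f f

  after r: (1 7 5 3)(2 4 6)
  after f: (1 5 4 7 3 2 6)
  after f: (1 3)(2 7 4 5 6)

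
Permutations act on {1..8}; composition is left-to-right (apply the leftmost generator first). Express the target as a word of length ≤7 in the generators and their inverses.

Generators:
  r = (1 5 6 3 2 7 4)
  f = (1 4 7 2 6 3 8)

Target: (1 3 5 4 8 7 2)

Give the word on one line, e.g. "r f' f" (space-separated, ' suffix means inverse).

f r' r' f r

  after f: (1 4 7 2 6 3 8)
  after r': (1 7 3 8 4 2 5)
  after r': (1 2)(3 8 7 6 5 4)
  after f: (1 6 5 7 3)(2 4 8)
  after r: (1 3 5 4 8 7 2)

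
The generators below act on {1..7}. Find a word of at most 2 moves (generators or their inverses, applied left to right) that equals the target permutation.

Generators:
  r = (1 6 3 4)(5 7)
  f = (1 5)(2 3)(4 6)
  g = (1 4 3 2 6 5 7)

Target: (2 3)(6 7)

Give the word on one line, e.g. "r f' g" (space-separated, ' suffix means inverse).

  after g: (1 4 3 2 6 5 7)
  after r: (2 3)(6 7)

g r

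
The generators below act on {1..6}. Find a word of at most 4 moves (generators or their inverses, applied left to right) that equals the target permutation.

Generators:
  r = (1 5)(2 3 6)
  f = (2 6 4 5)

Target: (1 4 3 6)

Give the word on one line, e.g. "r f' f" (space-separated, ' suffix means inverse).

r f' r'

  after r: (1 5)(2 3 6)
  after f': (1 4 6 5)(2 3)
  after r': (1 4 3 6)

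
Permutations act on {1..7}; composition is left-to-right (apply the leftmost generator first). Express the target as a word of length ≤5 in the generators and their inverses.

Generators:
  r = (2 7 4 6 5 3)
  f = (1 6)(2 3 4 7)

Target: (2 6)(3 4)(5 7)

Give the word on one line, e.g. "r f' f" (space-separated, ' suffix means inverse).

r' r' r'

  after r': (2 3 5 6 4 7)
  after r': (2 5 4)(3 6 7)
  after r': (2 6)(3 4)(5 7)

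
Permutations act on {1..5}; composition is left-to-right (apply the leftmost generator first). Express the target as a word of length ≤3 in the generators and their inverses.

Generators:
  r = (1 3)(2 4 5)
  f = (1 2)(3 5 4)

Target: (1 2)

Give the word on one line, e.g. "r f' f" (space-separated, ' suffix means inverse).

  after f: (1 2)(3 5 4)
  after f: (3 4 5)
  after f: (1 2)

f f f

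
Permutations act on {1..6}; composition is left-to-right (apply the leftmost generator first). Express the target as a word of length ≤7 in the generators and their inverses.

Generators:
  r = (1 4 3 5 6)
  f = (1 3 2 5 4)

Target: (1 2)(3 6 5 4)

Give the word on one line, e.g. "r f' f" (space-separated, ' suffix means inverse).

  after r': (1 6 5 3 4)
  after r': (1 5 4 6 3)
  after f': (1 2 3 4 6)
  after r': (1 2 4 5 3)
  after r': (1 2)(3 6 5 4)

r' r' f' r' r'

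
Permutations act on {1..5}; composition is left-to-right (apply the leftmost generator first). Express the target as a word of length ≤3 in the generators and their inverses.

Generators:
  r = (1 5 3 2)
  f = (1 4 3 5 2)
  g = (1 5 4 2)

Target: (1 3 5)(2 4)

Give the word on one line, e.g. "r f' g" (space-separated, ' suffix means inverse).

  after r': (1 2 3 5)
  after r': (1 3)(2 5)
  after g: (1 3 5)(2 4)

r' r' g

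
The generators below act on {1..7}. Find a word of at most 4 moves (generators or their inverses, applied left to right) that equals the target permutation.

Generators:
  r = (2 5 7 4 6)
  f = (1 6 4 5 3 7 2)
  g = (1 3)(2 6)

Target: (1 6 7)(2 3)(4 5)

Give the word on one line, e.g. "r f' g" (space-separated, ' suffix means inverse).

  after r: (2 5 7 4 6)
  after r: (2 7 6 5 4)
  after f': (1 2 3 5 6 4 7)
  after r': (1 6 7)(2 3)(4 5)

r r f' r'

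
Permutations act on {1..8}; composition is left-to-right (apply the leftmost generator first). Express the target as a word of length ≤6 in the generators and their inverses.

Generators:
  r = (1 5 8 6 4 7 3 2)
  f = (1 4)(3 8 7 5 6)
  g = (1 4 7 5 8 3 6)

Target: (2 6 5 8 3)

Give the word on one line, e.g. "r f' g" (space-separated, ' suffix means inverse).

r g' g' f'

  after r: (1 5 8 6 4 7 3 2)
  after g': (1 7 8 3 2 6)
  after g': (1 4)(2 3)(5 7)
  after f': (2 6 5 8 3)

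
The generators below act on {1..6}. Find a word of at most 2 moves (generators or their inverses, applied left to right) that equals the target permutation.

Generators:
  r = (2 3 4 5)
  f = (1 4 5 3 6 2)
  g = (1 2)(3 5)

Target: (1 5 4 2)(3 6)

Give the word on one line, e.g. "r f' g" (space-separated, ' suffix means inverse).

  after f: (1 4 5 3 6 2)
  after r: (1 5 4 2)(3 6)

f r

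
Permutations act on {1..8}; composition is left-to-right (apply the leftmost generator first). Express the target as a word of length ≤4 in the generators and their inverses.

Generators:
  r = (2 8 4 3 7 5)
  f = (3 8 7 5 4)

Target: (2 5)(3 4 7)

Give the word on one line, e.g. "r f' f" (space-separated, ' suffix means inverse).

  after r: (2 8 4 3 7 5)
  after f: (2 7 4 8 3 5)
  after f: (2 5)(3 4 7)

r f f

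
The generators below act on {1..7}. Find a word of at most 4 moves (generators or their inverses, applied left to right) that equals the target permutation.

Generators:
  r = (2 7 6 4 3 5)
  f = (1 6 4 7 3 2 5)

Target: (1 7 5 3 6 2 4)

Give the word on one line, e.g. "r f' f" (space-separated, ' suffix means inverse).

f r f' r'

  after f: (1 6 4 7 3 2 5)
  after r: (1 4 6 3 7 5)
  after f': (1 6 7 2 3 4)
  after r': (1 7 5 3 6 2 4)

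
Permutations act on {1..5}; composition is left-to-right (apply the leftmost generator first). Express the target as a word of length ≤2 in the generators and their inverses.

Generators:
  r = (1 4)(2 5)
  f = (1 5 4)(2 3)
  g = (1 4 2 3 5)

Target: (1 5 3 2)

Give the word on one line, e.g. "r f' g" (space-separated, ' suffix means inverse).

  after r: (1 4)(2 5)
  after f': (1 5 3 2)

r f'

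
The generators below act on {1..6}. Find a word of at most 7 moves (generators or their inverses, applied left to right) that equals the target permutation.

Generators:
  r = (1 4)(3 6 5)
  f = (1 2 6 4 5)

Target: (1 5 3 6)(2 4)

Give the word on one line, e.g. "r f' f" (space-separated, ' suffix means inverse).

f' r f f r'

  after f': (1 5 4 6 2)
  after r: (1 3 6 2 4 5)
  after f: (1 3 4)(2 5)
  after f: (1 3 5 6 4 2)
  after r': (1 5 3 6)(2 4)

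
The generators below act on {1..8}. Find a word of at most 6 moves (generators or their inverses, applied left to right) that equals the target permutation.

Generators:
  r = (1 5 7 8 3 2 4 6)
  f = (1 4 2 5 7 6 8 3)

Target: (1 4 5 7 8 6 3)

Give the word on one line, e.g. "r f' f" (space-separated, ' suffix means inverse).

f' r' f' r'

  after f': (1 3 8 6 7 5 2 4)
  after r': (1 8 4 6 5 3 7)
  after f': (1 6 2 4 7 3 5 8)
  after r': (1 4 5 7 8 6 3)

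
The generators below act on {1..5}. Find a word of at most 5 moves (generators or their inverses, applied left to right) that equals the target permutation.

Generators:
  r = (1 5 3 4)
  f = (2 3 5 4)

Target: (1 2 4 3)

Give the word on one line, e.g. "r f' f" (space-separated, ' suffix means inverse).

r' r' f'

  after r': (1 4 3 5)
  after r': (1 3)(4 5)
  after f': (1 2 4 3)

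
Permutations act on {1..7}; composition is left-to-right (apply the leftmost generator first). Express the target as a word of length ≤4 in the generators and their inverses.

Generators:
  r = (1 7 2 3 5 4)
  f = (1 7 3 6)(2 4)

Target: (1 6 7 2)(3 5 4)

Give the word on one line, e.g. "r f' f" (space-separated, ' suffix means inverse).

r f f

  after r: (1 7 2 3 5 4)
  after f: (1 3 5 2 6)(4 7)
  after f: (1 6 7 2)(3 5 4)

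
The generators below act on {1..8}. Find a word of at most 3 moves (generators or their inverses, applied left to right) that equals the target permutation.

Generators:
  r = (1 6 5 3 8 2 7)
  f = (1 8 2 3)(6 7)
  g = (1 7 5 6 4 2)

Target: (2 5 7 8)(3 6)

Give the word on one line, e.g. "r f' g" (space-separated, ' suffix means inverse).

f r' f

  after f: (1 8 2 3)(6 7)
  after r': (1 3 7)(2 5 6)
  after f: (2 5 7 8)(3 6)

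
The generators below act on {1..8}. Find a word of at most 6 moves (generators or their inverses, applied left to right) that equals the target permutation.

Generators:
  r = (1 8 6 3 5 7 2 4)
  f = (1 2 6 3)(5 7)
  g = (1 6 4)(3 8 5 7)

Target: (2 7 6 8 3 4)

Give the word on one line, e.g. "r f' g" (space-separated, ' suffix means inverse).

f f r f

  after f: (1 2 6 3)(5 7)
  after f: (1 6)(2 3)
  after r: (1 3 4)(2 5 7)(6 8)
  after f: (2 7 6 8 3 4)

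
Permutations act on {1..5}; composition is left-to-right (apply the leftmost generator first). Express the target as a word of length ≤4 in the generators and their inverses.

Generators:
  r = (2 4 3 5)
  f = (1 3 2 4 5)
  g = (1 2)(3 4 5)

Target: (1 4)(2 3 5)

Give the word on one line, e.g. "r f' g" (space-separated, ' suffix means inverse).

r f' r r

  after r: (2 4 3 5)
  after f': (1 5 3 4)
  after r: (1 2 4)
  after r: (1 4)(2 3 5)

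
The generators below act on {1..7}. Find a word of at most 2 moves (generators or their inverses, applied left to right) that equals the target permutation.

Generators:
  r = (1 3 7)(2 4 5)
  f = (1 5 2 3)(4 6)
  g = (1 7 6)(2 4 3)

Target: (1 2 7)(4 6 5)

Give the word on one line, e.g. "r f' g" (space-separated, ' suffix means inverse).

  after f: (1 5 2 3)(4 6)
  after r: (1 2 7)(4 6 5)

f r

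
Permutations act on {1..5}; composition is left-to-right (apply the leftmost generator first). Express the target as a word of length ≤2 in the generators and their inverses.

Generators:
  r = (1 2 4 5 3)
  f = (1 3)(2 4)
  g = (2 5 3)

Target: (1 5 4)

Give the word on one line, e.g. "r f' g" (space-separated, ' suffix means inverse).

  after f': (1 3)(2 4)
  after r': (1 5 4)

f' r'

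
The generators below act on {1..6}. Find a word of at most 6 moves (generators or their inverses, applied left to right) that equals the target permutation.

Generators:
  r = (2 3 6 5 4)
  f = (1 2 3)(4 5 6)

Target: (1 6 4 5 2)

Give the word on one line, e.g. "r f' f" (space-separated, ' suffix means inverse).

  after r': (2 4 5 6 3)
  after f': (1 3)(2 6)
  after r': (1 2 3)(4 5 6)
  after r': (1 4 6 5 3)
  after f': (1 6 4 5 2)

r' f' r' r' f'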